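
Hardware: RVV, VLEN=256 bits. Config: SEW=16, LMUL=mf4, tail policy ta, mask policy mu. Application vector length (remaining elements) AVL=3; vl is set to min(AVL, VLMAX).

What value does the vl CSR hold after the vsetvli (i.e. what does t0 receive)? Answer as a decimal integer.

lanes per group: 256·1/4/16 = 4
vl ← min(3, 4) = 3

vl = 3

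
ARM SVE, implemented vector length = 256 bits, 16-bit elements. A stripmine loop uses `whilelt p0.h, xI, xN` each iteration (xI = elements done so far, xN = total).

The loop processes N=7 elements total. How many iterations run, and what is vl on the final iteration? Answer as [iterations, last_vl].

lane count: 256 div 16 = 16
7 elements at 16/iter → 1 passes, remainder 7 on the last

[iterations, last_vl] = [1, 7]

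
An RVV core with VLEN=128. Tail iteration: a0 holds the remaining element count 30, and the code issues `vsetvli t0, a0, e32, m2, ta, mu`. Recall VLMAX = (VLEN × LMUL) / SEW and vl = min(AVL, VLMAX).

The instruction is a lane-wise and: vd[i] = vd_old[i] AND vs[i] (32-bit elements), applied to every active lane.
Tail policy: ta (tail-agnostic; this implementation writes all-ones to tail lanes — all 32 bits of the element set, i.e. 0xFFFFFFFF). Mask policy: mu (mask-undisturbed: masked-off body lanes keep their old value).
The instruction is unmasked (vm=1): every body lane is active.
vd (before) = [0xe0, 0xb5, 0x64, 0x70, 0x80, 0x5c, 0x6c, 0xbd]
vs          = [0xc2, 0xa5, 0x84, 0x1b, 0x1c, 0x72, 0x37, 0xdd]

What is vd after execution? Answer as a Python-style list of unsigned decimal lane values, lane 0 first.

vd = [192, 165, 4, 16, 0, 80, 36, 157]

VLMAX = VLEN×LMUL/SEW = 128×2/32 = 8
vl = min(AVL, VLMAX) = min(30, 8) = 8
lane  0: and(0xe0,0xc2) ⇒ 0xc0
lane  1: and(0xb5,0xa5) ⇒ 0xa5
lane  2: and(0x64,0x84) ⇒ 0x04
lane  3: and(0x70,0x1b) ⇒ 0x10
lane  4: and(0x80,0x1c) ⇒ 0x00
lane  5: and(0x5c,0x72) ⇒ 0x50
lane  6: and(0x6c,0x37) ⇒ 0x24
lane  7: and(0xbd,0xdd) ⇒ 0x9d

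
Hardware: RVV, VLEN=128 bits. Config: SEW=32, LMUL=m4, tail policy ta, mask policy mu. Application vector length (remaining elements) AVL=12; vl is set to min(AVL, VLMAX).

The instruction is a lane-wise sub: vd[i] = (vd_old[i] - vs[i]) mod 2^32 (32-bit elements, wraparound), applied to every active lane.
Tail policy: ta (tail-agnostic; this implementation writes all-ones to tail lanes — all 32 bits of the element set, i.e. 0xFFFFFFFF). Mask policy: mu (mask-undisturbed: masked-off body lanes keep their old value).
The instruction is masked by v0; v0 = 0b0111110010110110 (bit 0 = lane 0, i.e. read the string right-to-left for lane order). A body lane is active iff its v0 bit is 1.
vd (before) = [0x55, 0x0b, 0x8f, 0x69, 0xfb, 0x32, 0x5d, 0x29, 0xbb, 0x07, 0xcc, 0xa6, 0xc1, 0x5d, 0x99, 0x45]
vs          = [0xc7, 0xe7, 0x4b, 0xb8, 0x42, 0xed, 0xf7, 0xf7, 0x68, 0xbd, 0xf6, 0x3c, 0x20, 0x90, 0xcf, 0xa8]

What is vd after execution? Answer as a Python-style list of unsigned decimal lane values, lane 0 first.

lanes per group: 128·4/32 = 16
AVL=12 ≤ VLMAX=16, so vl = 12
  i=0: mask-off/keep → 85
  i=1: sub(0x0b,0xe7) → 4294967076
  i=2: sub(0x8f,0x4b) → 68
  i=3: mask-off/keep → 105
  i=4: sub(0xfb,0x42) → 185
  i=5: sub(0x32,0xed) → 4294967109
  i=6: mask-off/keep → 93
  i=7: sub(0x29,0xf7) → 4294967090
  i=8: mask-off/keep → 187
  i=9: mask-off/keep → 7
  i=10: sub(0xcc,0xf6) → 4294967254
  i=11: sub(0xa6,0x3c) → 106
  i=12: tail/ones → 4294967295
  i=13: tail/ones → 4294967295
  i=14: tail/ones → 4294967295
  i=15: tail/ones → 4294967295

vd = [85, 4294967076, 68, 105, 185, 4294967109, 93, 4294967090, 187, 7, 4294967254, 106, 4294967295, 4294967295, 4294967295, 4294967295]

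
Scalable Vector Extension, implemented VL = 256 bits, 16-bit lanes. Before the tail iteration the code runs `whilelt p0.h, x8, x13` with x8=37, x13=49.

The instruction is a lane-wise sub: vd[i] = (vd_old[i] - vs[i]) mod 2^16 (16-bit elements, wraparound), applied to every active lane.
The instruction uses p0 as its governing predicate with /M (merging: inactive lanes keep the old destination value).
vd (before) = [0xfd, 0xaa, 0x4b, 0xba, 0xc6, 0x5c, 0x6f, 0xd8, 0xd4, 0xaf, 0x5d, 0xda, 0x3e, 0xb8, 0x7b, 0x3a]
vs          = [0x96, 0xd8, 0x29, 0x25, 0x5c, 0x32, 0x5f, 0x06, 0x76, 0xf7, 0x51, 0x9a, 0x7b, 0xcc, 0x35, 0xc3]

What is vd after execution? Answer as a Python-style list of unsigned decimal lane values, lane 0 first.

vd = [103, 65490, 34, 149, 106, 42, 16, 210, 94, 65464, 12, 64, 62, 184, 123, 58]

lane count: 256 div 16 = 16
whilelt: lane j active iff 37+j < 49 → j < 12 → 12 active
  i=0: sub(0xfd,0x96) → 103
  i=1: sub(0xaa,0xd8) → 65490
  i=2: sub(0x4b,0x29) → 34
  i=3: sub(0xba,0x25) → 149
  i=4: sub(0xc6,0x5c) → 106
  i=5: sub(0x5c,0x32) → 42
  i=6: sub(0x6f,0x5f) → 16
  i=7: sub(0xd8,0x06) → 210
  i=8: sub(0xd4,0x76) → 94
  i=9: sub(0xaf,0xf7) → 65464
  i=10: sub(0x5d,0x51) → 12
  i=11: sub(0xda,0x9a) → 64
  i=12: tail/keep → 62
  i=13: tail/keep → 184
  i=14: tail/keep → 123
  i=15: tail/keep → 58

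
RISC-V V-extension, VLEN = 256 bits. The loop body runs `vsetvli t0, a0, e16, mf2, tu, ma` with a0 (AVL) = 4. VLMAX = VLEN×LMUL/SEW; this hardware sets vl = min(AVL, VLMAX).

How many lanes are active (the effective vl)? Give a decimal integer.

vl = 4

VLMAX = VLEN×LMUL/SEW = 256×1/2/16 = 8
AVL=4 ≤ VLMAX=8, so vl = 4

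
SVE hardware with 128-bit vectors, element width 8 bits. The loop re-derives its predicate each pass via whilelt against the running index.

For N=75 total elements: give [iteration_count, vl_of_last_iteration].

128-bit reg / 8-bit elem → 16 lanes
iterations = ceil(75/16) = 5; final-pass vl = 11

[iterations, last_vl] = [5, 11]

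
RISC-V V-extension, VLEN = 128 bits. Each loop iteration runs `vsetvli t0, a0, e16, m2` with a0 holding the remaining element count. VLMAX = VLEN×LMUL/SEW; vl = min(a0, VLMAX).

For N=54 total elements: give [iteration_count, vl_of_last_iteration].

[iterations, last_vl] = [4, 6]

VLMAX = VLEN×LMUL/SEW = 128×2/16 = 16
54 elements at 16/iter → 4 passes, remainder 6 on the last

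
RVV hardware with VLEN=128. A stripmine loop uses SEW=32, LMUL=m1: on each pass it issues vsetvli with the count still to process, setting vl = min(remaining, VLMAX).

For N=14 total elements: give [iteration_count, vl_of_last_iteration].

lanes per group: 128·1/32 = 4
14 elements at 4/iter → 4 passes, remainder 2 on the last

[iterations, last_vl] = [4, 2]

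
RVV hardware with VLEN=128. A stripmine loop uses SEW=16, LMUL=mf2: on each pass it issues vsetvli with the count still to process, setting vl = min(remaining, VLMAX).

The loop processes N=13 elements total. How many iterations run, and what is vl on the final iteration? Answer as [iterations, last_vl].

[iterations, last_vl] = [4, 1]

VLMAX = VLEN×LMUL/SEW = 128×1/2/16 = 4
N=13: ⌈13/4⌉ = 4 iters; last vl = 13 − 3×4 = 1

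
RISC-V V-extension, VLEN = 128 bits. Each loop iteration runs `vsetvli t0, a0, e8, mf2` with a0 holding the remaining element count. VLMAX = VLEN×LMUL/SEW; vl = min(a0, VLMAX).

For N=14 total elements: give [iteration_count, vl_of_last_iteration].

lanes per group: 128·1/2/8 = 8
N=14: ⌈14/8⌉ = 2 iters; last vl = 14 − 1×8 = 6

[iterations, last_vl] = [2, 6]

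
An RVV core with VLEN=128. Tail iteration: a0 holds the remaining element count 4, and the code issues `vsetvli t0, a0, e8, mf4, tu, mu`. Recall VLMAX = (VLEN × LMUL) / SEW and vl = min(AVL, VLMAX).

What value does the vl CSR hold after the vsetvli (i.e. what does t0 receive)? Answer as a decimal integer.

VLMAX = (128 × 1/4) / 8 = 4 lanes
vl ← min(4, 4) = 4

vl = 4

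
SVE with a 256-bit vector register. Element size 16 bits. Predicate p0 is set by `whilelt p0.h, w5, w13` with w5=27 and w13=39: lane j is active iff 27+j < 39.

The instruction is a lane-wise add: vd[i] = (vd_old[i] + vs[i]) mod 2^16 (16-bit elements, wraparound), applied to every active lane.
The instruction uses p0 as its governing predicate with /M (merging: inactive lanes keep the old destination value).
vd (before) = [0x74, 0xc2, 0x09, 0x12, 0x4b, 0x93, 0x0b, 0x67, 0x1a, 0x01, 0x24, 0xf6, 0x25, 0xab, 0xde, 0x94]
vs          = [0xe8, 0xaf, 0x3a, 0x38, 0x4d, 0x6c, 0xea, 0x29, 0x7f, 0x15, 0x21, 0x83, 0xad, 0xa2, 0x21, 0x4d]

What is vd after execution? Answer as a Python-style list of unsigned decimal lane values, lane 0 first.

register lanes = 256/16 = 16
whilelt: lane j active iff 27+j < 39 → j < 12 → 12 active
[0] add(0x74,0xe8) = 0x15c
[1] add(0xc2,0xaf) = 0x171
[2] add(0x09,0x3a) = 0x43
[3] add(0x12,0x38) = 0x4a
[4] add(0x4b,0x4d) = 0x98
[5] add(0x93,0x6c) = 0xff
[6] add(0x0b,0xea) = 0xf5
[7] add(0x67,0x29) = 0x90
[8] add(0x1a,0x7f) = 0x99
[9] add(0x01,0x15) = 0x16
[10] add(0x24,0x21) = 0x45
[11] add(0xf6,0x83) = 0x179
[12] tail/keep = 0x25
[13] tail/keep = 0xab
[14] tail/keep = 0xde
[15] tail/keep = 0x94

vd = [348, 369, 67, 74, 152, 255, 245, 144, 153, 22, 69, 377, 37, 171, 222, 148]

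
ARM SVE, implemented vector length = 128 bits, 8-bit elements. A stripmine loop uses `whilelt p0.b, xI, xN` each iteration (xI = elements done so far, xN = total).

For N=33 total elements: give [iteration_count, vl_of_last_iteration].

register lanes = 128/8 = 16
33 elements at 16/iter → 3 passes, remainder 1 on the last

[iterations, last_vl] = [3, 1]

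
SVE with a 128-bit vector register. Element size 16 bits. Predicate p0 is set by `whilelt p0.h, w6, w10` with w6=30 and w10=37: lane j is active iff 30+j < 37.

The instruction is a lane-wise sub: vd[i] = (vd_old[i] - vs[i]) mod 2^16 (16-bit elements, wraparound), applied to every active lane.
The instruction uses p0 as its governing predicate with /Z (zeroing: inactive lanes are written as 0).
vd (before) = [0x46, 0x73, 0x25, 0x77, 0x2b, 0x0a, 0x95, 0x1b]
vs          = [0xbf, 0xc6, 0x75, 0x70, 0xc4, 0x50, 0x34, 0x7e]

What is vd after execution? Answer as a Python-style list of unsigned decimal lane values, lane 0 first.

register lanes = 128/16 = 8
whilelt: lane j active iff 30+j < 37 → j < 7 → 7 active
lane  0: sub(0x46,0xbf) ⇒ 0xff87
lane  1: sub(0x73,0xc6) ⇒ 0xffad
lane  2: sub(0x25,0x75) ⇒ 0xffb0
lane  3: sub(0x77,0x70) ⇒ 0x07
lane  4: sub(0x2b,0xc4) ⇒ 0xff67
lane  5: sub(0x0a,0x50) ⇒ 0xffba
lane  6: sub(0x95,0x34) ⇒ 0x61
lane  7: tail/zero ⇒ 0x00

vd = [65415, 65453, 65456, 7, 65383, 65466, 97, 0]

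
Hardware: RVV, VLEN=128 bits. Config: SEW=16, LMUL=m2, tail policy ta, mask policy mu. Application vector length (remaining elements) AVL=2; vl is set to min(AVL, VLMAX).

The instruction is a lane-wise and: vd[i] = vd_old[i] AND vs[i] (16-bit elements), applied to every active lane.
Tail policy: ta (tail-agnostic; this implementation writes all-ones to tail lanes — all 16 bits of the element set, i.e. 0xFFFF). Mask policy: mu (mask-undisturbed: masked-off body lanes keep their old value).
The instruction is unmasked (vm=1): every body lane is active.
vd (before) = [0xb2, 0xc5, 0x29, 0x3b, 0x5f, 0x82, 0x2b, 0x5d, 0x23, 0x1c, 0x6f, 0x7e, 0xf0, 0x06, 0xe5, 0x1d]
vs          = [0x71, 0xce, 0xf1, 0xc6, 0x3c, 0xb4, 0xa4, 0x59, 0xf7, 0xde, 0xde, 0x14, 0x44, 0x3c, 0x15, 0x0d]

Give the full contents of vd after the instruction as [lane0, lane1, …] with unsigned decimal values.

lanes per group: 128·2/16 = 16
AVL=2 ≤ VLMAX=16, so vl = 2
[0] and(0xb2,0x71) = 0x30
[1] and(0xc5,0xce) = 0xc4
[2] tail/ones = 0xffff
[3] tail/ones = 0xffff
[4] tail/ones = 0xffff
[5] tail/ones = 0xffff
[6] tail/ones = 0xffff
[7] tail/ones = 0xffff
[8] tail/ones = 0xffff
[9] tail/ones = 0xffff
[10] tail/ones = 0xffff
[11] tail/ones = 0xffff
[12] tail/ones = 0xffff
[13] tail/ones = 0xffff
[14] tail/ones = 0xffff
[15] tail/ones = 0xffff

vd = [48, 196, 65535, 65535, 65535, 65535, 65535, 65535, 65535, 65535, 65535, 65535, 65535, 65535, 65535, 65535]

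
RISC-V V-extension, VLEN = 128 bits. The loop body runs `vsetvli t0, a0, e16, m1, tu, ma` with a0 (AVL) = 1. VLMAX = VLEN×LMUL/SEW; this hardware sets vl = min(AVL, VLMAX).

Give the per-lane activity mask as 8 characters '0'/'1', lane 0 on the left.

lanes per group: 128·1/16 = 8
vl ← min(1, 8) = 1
bits (lane 0 leftmost): 10000000

predicate = 10000000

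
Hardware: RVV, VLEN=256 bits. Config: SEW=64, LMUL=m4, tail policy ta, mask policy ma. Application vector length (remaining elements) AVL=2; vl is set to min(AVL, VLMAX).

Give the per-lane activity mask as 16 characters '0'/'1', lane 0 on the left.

VLMAX = (256 × 4) / 64 = 16 lanes
AVL=2 ≤ VLMAX=16, so vl = 2
bits (lane 0 leftmost): 1100000000000000

predicate = 1100000000000000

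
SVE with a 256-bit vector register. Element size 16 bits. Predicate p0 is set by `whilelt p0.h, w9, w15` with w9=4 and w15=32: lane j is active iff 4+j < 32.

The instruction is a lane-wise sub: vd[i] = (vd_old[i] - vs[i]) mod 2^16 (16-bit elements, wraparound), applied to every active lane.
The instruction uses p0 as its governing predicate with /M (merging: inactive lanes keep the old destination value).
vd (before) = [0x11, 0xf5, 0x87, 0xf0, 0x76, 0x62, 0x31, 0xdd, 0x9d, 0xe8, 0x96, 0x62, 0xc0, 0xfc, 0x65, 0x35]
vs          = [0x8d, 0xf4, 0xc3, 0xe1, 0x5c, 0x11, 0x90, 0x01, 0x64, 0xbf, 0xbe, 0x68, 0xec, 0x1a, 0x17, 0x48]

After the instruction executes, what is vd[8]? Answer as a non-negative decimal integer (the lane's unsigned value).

vd[8] = 57

256-bit reg / 16-bit elem → 16 lanes
active while 4+j < 32, i.e. j ∈ [0,28) capped at 16 ⇒ 16
vd[0] sub(0x11,0x8d) -> 0xff84
vd[1] sub(0xf5,0xf4) -> 0x01
vd[2] sub(0x87,0xc3) -> 0xffc4
vd[3] sub(0xf0,0xe1) -> 0x0f
vd[4] sub(0x76,0x5c) -> 0x1a
vd[5] sub(0x62,0x11) -> 0x51
vd[6] sub(0x31,0x90) -> 0xffa1
vd[7] sub(0xdd,0x01) -> 0xdc
vd[8] sub(0x9d,0x64) -> 0x39
vd[9] sub(0xe8,0xbf) -> 0x29
vd[10] sub(0x96,0xbe) -> 0xffd8
vd[11] sub(0x62,0x68) -> 0xfffa
vd[12] sub(0xc0,0xec) -> 0xffd4
vd[13] sub(0xfc,0x1a) -> 0xe2
vd[14] sub(0x65,0x17) -> 0x4e
vd[15] sub(0x35,0x48) -> 0xffed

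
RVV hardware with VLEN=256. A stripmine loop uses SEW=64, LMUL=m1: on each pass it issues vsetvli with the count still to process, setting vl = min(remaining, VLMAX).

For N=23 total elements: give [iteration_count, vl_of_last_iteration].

[iterations, last_vl] = [6, 3]

lanes per group: 256·1/64 = 4
23 elements at 4/iter → 6 passes, remainder 3 on the last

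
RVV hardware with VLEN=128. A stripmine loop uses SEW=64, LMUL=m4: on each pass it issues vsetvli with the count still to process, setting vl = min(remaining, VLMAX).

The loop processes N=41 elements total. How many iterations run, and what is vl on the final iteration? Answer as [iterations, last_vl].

VLMAX = (128 × 4) / 64 = 8 lanes
N=41: ⌈41/8⌉ = 6 iters; last vl = 41 − 5×8 = 1

[iterations, last_vl] = [6, 1]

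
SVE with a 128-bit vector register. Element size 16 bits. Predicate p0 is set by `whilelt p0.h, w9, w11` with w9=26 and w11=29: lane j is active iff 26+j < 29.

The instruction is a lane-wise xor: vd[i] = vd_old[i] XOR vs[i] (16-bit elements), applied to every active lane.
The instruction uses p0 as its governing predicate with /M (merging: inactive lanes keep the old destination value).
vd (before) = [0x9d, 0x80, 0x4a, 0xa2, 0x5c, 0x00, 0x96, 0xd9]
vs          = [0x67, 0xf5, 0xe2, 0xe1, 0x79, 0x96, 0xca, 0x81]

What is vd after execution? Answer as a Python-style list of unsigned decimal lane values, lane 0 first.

register lanes = 128/16 = 8
whilelt: lane j active iff 26+j < 29 → j < 3 → 3 active
vd[0] xor(0x9d,0x67) -> 0xfa
vd[1] xor(0x80,0xf5) -> 0x75
vd[2] xor(0x4a,0xe2) -> 0xa8
vd[3] tail/keep -> 0xa2
vd[4] tail/keep -> 0x5c
vd[5] tail/keep -> 0x00
vd[6] tail/keep -> 0x96
vd[7] tail/keep -> 0xd9

vd = [250, 117, 168, 162, 92, 0, 150, 217]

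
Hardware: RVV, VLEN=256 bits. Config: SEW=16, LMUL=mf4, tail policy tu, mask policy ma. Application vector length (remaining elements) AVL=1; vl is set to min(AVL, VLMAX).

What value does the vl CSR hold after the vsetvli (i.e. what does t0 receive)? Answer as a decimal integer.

vl = 1

VLMAX = (256 × 1/4) / 16 = 4 lanes
vl = min(AVL, VLMAX) = min(1, 4) = 1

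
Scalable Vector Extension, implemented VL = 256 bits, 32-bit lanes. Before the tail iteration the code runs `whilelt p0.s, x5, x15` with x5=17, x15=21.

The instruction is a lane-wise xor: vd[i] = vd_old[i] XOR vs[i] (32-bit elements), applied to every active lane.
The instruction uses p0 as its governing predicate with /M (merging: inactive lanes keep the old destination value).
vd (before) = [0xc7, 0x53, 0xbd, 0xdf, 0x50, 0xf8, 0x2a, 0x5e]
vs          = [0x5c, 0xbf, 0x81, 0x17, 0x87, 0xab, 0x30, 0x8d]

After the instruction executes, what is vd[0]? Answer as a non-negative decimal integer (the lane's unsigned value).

register lanes = 256/32 = 8
active while 17+j < 21, i.e. j ∈ [0,4) capped at 8 ⇒ 4
[0] xor(0xc7,0x5c) = 0x9b
[1] xor(0x53,0xbf) = 0xec
[2] xor(0xbd,0x81) = 0x3c
[3] xor(0xdf,0x17) = 0xc8
[4] tail/keep = 0x50
[5] tail/keep = 0xf8
[6] tail/keep = 0x2a
[7] tail/keep = 0x5e

vd[0] = 155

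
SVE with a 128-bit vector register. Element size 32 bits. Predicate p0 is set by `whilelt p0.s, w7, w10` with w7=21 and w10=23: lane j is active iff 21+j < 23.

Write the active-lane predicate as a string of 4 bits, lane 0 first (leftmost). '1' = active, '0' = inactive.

lane count: 128 div 32 = 4
whilelt: lane j active iff 21+j < 23 → j < 2 → 2 active
bits (lane 0 leftmost): 1100

predicate = 1100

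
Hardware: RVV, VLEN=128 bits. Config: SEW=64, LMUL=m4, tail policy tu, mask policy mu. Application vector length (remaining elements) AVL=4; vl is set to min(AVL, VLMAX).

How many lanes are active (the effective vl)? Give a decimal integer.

VLMAX = VLEN×LMUL/SEW = 128×4/64 = 8
vl = min(AVL, VLMAX) = min(4, 8) = 4

vl = 4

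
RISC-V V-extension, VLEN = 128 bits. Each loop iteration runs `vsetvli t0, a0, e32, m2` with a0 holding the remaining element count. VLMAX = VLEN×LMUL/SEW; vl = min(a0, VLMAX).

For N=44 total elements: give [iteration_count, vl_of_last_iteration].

[iterations, last_vl] = [6, 4]

lanes per group: 128·2/32 = 8
N=44: ⌈44/8⌉ = 6 iters; last vl = 44 − 5×8 = 4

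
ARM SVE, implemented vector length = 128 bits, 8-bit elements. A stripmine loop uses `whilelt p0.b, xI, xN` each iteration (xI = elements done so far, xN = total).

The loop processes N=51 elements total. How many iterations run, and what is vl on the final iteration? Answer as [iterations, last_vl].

128-bit reg / 8-bit elem → 16 lanes
51 elements at 16/iter → 4 passes, remainder 3 on the last

[iterations, last_vl] = [4, 3]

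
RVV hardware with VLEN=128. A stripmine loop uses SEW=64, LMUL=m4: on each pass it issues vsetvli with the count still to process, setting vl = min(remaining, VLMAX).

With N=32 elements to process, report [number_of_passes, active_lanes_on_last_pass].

VLMAX = (128 × 4) / 64 = 8 lanes
N=32: ⌈32/8⌉ = 4 iters; last vl = 32 − 3×8 = 8

[iterations, last_vl] = [4, 8]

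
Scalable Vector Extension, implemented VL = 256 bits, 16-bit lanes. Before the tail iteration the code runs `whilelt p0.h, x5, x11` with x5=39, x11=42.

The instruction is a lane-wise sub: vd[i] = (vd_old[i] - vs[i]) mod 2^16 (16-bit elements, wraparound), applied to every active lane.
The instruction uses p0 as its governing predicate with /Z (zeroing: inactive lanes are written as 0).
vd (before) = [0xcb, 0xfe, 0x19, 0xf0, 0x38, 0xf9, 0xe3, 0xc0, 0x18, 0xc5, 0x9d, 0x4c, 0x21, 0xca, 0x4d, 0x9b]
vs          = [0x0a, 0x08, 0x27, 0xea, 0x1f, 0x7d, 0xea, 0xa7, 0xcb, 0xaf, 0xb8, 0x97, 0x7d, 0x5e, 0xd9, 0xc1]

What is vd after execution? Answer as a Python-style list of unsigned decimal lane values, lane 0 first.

vd = [193, 246, 65522, 0, 0, 0, 0, 0, 0, 0, 0, 0, 0, 0, 0, 0]

lane count: 256 div 16 = 16
whilelt: lane j active iff 39+j < 42 → j < 3 → 3 active
  i=0: sub(0xcb,0x0a) → 193
  i=1: sub(0xfe,0x08) → 246
  i=2: sub(0x19,0x27) → 65522
  i=3: tail/zero → 0
  i=4: tail/zero → 0
  i=5: tail/zero → 0
  i=6: tail/zero → 0
  i=7: tail/zero → 0
  i=8: tail/zero → 0
  i=9: tail/zero → 0
  i=10: tail/zero → 0
  i=11: tail/zero → 0
  i=12: tail/zero → 0
  i=13: tail/zero → 0
  i=14: tail/zero → 0
  i=15: tail/zero → 0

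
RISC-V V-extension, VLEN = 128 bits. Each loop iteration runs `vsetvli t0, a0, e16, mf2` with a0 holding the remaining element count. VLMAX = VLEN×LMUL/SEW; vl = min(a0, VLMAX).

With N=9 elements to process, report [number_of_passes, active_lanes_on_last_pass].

VLMAX = VLEN×LMUL/SEW = 128×1/2/16 = 4
N=9: ⌈9/4⌉ = 3 iters; last vl = 9 − 2×4 = 1

[iterations, last_vl] = [3, 1]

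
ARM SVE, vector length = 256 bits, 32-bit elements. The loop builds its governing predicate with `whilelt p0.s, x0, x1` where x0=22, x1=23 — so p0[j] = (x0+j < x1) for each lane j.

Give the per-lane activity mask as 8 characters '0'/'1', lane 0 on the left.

predicate = 10000000

register lanes = 256/32 = 8
active while 22+j < 23, i.e. j ∈ [0,1) capped at 8 ⇒ 1
bits (lane 0 leftmost): 10000000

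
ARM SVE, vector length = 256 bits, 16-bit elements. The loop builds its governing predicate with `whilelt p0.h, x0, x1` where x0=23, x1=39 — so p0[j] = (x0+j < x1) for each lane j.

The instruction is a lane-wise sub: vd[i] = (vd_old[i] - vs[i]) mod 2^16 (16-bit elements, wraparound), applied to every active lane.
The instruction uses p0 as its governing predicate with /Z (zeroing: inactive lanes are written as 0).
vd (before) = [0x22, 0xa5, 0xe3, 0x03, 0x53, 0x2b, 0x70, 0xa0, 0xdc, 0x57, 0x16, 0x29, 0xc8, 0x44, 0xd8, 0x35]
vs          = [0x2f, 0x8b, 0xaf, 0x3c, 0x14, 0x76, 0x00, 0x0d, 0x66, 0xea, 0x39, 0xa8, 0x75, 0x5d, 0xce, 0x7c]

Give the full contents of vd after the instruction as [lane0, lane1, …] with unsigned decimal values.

vd = [65523, 26, 52, 65479, 63, 65461, 112, 147, 118, 65389, 65501, 65409, 83, 65511, 10, 65465]

256-bit reg / 16-bit elem → 16 lanes
active while 23+j < 39, i.e. j ∈ [0,16) capped at 16 ⇒ 16
  i=0: sub(0x22,0x2f) → 65523
  i=1: sub(0xa5,0x8b) → 26
  i=2: sub(0xe3,0xaf) → 52
  i=3: sub(0x03,0x3c) → 65479
  i=4: sub(0x53,0x14) → 63
  i=5: sub(0x2b,0x76) → 65461
  i=6: sub(0x70,0x00) → 112
  i=7: sub(0xa0,0x0d) → 147
  i=8: sub(0xdc,0x66) → 118
  i=9: sub(0x57,0xea) → 65389
  i=10: sub(0x16,0x39) → 65501
  i=11: sub(0x29,0xa8) → 65409
  i=12: sub(0xc8,0x75) → 83
  i=13: sub(0x44,0x5d) → 65511
  i=14: sub(0xd8,0xce) → 10
  i=15: sub(0x35,0x7c) → 65465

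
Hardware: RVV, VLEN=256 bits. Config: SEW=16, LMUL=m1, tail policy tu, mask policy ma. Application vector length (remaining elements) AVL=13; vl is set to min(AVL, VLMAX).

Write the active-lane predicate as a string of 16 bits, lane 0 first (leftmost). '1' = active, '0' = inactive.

VLMAX = (256 × 1) / 16 = 16 lanes
AVL=13 ≤ VLMAX=16, so vl = 13
bits (lane 0 leftmost): 1111111111111000

predicate = 1111111111111000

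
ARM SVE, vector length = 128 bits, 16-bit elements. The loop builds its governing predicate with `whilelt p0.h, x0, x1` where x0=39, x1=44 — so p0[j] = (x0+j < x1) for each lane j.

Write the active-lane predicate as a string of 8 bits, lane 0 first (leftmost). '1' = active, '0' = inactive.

128-bit reg / 16-bit elem → 8 lanes
p0[j] = (39+j < 44); true for j=0..4 → 5 lanes set
bits (lane 0 leftmost): 11111000

predicate = 11111000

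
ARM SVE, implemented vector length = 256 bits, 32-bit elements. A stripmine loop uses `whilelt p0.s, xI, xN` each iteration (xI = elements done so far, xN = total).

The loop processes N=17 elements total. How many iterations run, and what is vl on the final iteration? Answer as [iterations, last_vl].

lane count: 256 div 32 = 8
N=17: ⌈17/8⌉ = 3 iters; last vl = 17 − 2×8 = 1

[iterations, last_vl] = [3, 1]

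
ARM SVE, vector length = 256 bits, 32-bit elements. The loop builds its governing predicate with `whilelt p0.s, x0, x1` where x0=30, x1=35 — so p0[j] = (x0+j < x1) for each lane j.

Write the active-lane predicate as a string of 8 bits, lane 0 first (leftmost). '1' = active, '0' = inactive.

predicate = 11111000

256-bit reg / 32-bit elem → 8 lanes
active while 30+j < 35, i.e. j ∈ [0,5) capped at 8 ⇒ 5
bits (lane 0 leftmost): 11111000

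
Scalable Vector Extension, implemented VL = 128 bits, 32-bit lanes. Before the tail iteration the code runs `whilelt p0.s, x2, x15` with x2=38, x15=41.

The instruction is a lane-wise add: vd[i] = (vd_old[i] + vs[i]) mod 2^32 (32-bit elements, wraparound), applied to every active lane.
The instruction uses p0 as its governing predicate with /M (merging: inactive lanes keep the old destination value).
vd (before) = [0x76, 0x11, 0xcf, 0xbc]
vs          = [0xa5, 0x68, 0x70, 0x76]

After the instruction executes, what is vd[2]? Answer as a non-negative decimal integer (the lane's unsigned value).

128-bit reg / 32-bit elem → 4 lanes
whilelt: lane j active iff 38+j < 41 → j < 3 → 3 active
vd[0] add(0x76,0xa5) -> 0x11b
vd[1] add(0x11,0x68) -> 0x79
vd[2] add(0xcf,0x70) -> 0x13f
vd[3] tail/keep -> 0xbc

vd[2] = 319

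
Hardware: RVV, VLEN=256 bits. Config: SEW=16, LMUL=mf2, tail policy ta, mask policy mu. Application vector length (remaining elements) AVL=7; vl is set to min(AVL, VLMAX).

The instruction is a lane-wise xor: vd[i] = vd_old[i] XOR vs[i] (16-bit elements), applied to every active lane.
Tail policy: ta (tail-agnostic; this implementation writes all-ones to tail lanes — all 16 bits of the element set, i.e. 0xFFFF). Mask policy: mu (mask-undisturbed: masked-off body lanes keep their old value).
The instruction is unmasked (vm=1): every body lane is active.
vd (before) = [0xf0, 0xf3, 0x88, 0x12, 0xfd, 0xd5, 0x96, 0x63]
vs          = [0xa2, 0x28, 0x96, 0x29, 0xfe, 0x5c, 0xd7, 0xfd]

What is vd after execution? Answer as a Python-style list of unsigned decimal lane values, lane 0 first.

vd = [82, 219, 30, 59, 3, 137, 65, 65535]

VLMAX = (256 × 1/2) / 16 = 8 lanes
vl ← min(7, 8) = 7
  i=0: xor(0xf0,0xa2) → 82
  i=1: xor(0xf3,0x28) → 219
  i=2: xor(0x88,0x96) → 30
  i=3: xor(0x12,0x29) → 59
  i=4: xor(0xfd,0xfe) → 3
  i=5: xor(0xd5,0x5c) → 137
  i=6: xor(0x96,0xd7) → 65
  i=7: tail/ones → 65535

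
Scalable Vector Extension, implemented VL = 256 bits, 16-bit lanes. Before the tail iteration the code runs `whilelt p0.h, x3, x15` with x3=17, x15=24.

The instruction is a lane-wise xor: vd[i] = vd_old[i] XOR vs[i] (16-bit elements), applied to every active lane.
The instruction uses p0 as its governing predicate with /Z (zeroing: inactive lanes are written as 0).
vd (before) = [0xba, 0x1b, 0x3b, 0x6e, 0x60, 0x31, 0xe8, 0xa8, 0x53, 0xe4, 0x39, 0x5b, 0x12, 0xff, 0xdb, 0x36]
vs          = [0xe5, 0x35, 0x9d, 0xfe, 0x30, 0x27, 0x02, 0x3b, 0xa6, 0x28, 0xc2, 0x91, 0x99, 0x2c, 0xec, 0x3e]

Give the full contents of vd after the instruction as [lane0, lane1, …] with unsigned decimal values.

vd = [95, 46, 166, 144, 80, 22, 234, 0, 0, 0, 0, 0, 0, 0, 0, 0]

lane count: 256 div 16 = 16
p0[j] = (17+j < 24); true for j=0..6 → 7 lanes set
lane  0: xor(0xba,0xe5) ⇒ 0x5f
lane  1: xor(0x1b,0x35) ⇒ 0x2e
lane  2: xor(0x3b,0x9d) ⇒ 0xa6
lane  3: xor(0x6e,0xfe) ⇒ 0x90
lane  4: xor(0x60,0x30) ⇒ 0x50
lane  5: xor(0x31,0x27) ⇒ 0x16
lane  6: xor(0xe8,0x02) ⇒ 0xea
lane  7: tail/zero ⇒ 0x00
lane  8: tail/zero ⇒ 0x00
lane  9: tail/zero ⇒ 0x00
lane 10: tail/zero ⇒ 0x00
lane 11: tail/zero ⇒ 0x00
lane 12: tail/zero ⇒ 0x00
lane 13: tail/zero ⇒ 0x00
lane 14: tail/zero ⇒ 0x00
lane 15: tail/zero ⇒ 0x00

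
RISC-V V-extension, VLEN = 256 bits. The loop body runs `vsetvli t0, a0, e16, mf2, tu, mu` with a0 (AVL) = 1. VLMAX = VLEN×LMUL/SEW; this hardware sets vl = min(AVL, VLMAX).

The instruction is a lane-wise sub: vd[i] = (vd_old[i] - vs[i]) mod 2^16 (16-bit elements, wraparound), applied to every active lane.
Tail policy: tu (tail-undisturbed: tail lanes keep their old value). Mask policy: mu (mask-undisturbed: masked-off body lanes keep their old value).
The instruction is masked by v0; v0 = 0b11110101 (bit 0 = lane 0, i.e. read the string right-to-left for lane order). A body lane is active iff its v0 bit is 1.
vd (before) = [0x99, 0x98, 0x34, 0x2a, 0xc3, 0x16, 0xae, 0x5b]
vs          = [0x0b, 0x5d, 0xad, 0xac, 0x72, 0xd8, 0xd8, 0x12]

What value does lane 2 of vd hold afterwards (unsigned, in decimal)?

VLMAX = VLEN×LMUL/SEW = 256×1/2/16 = 8
vl ← min(1, 8) = 1
  i=0: sub(0x99,0x0b) → 142
  i=1: tail/keep → 152
  i=2: tail/keep → 52
  i=3: tail/keep → 42
  i=4: tail/keep → 195
  i=5: tail/keep → 22
  i=6: tail/keep → 174
  i=7: tail/keep → 91

vd[2] = 52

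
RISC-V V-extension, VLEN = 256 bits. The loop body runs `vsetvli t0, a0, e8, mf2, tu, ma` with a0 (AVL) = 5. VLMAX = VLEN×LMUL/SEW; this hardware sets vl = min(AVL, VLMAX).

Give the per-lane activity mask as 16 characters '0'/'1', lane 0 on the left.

VLMAX = (256 × 1/2) / 8 = 16 lanes
vl = min(AVL, VLMAX) = min(5, 16) = 5
bits (lane 0 leftmost): 1111100000000000

predicate = 1111100000000000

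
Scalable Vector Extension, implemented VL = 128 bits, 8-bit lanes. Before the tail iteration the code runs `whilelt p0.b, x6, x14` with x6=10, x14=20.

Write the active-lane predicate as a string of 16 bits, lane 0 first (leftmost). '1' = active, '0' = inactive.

lane count: 128 div 8 = 16
p0[j] = (10+j < 20); true for j=0..9 → 10 lanes set
bits (lane 0 leftmost): 1111111111000000

predicate = 1111111111000000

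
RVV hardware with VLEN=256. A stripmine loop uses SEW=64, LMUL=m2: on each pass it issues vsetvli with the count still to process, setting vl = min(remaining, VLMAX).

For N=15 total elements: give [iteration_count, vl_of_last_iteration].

lanes per group: 256·2/64 = 8
iterations = ceil(15/8) = 2; final-pass vl = 7

[iterations, last_vl] = [2, 7]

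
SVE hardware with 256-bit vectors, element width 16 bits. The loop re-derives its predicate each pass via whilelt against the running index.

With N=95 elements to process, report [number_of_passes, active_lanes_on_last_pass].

lane count: 256 div 16 = 16
N=95: ⌈95/16⌉ = 6 iters; last vl = 95 − 5×16 = 15

[iterations, last_vl] = [6, 15]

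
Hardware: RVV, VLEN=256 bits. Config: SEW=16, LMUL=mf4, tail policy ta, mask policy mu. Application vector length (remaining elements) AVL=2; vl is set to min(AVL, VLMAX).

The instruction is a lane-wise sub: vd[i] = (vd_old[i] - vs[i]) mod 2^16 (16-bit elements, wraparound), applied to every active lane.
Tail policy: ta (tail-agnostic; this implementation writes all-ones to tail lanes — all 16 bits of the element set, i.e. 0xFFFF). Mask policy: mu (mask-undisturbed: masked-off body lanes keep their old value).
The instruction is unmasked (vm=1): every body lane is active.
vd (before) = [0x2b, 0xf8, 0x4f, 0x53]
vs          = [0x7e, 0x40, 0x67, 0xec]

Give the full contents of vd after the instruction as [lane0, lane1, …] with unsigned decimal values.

VLMAX = VLEN×LMUL/SEW = 256×1/4/16 = 4
AVL=2 ≤ VLMAX=4, so vl = 2
vd[0] sub(0x2b,0x7e) -> 0xffad
vd[1] sub(0xf8,0x40) -> 0xb8
vd[2] tail/ones -> 0xffff
vd[3] tail/ones -> 0xffff

vd = [65453, 184, 65535, 65535]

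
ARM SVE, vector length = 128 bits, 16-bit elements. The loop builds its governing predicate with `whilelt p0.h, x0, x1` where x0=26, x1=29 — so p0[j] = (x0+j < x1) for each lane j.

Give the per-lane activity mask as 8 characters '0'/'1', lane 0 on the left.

predicate = 11100000

lane count: 128 div 16 = 8
whilelt: lane j active iff 26+j < 29 → j < 3 → 3 active
bits (lane 0 leftmost): 11100000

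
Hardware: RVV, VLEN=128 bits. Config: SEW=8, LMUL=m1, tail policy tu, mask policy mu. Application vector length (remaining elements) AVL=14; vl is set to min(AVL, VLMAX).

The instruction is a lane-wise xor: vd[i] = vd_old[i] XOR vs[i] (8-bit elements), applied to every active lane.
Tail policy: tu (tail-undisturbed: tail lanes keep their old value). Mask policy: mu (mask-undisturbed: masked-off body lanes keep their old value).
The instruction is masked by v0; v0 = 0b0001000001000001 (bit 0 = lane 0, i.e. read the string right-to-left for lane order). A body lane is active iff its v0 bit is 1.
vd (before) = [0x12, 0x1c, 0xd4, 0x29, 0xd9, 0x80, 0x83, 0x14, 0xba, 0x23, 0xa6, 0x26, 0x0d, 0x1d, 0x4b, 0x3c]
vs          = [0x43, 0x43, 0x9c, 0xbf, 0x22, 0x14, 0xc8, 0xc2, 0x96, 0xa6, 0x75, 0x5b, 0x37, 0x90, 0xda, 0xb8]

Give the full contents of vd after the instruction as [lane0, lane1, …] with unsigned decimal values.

VLMAX = VLEN×LMUL/SEW = 128×1/8 = 16
vl ← min(14, 16) = 14
vd[0] xor(0x12,0x43) -> 0x51
vd[1] mask-off/keep -> 0x1c
vd[2] mask-off/keep -> 0xd4
vd[3] mask-off/keep -> 0x29
vd[4] mask-off/keep -> 0xd9
vd[5] mask-off/keep -> 0x80
vd[6] xor(0x83,0xc8) -> 0x4b
vd[7] mask-off/keep -> 0x14
vd[8] mask-off/keep -> 0xba
vd[9] mask-off/keep -> 0x23
vd[10] mask-off/keep -> 0xa6
vd[11] mask-off/keep -> 0x26
vd[12] xor(0x0d,0x37) -> 0x3a
vd[13] mask-off/keep -> 0x1d
vd[14] tail/keep -> 0x4b
vd[15] tail/keep -> 0x3c

vd = [81, 28, 212, 41, 217, 128, 75, 20, 186, 35, 166, 38, 58, 29, 75, 60]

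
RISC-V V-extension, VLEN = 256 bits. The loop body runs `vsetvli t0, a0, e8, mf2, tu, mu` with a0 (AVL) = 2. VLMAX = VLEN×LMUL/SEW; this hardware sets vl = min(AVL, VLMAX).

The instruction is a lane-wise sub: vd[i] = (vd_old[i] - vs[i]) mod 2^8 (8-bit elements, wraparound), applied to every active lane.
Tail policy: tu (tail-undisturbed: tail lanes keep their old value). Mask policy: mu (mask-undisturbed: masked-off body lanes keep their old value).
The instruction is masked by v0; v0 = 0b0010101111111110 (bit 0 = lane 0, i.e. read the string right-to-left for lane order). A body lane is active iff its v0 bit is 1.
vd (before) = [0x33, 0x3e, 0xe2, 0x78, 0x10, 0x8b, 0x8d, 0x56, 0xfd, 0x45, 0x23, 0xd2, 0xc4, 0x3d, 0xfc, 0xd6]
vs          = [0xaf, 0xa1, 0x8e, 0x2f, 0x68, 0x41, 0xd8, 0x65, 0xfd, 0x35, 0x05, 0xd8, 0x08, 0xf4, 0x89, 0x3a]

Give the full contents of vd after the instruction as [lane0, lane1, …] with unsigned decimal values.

VLMAX = (256 × 1/2) / 8 = 16 lanes
AVL=2 ≤ VLMAX=16, so vl = 2
[0] mask-off/keep = 0x33
[1] sub(0x3e,0xa1) = 0x9d
[2] tail/keep = 0xe2
[3] tail/keep = 0x78
[4] tail/keep = 0x10
[5] tail/keep = 0x8b
[6] tail/keep = 0x8d
[7] tail/keep = 0x56
[8] tail/keep = 0xfd
[9] tail/keep = 0x45
[10] tail/keep = 0x23
[11] tail/keep = 0xd2
[12] tail/keep = 0xc4
[13] tail/keep = 0x3d
[14] tail/keep = 0xfc
[15] tail/keep = 0xd6

vd = [51, 157, 226, 120, 16, 139, 141, 86, 253, 69, 35, 210, 196, 61, 252, 214]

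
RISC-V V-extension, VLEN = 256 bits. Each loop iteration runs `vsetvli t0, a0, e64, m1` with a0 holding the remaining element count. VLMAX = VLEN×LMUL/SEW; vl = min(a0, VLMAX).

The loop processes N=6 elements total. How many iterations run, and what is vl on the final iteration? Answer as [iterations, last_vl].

VLMAX = VLEN×LMUL/SEW = 256×1/64 = 4
6 elements at 4/iter → 2 passes, remainder 2 on the last

[iterations, last_vl] = [2, 2]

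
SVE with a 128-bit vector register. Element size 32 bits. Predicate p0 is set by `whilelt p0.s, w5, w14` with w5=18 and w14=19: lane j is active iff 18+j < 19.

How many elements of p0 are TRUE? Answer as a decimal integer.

vl = 1

register lanes = 128/32 = 4
whilelt: lane j active iff 18+j < 19 → j < 1 → 1 active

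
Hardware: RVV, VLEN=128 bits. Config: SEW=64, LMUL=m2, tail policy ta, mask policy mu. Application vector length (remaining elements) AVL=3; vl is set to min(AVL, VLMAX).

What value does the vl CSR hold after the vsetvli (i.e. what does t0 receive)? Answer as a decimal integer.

vl = 3

VLMAX = VLEN×LMUL/SEW = 128×2/64 = 4
vl = min(AVL, VLMAX) = min(3, 4) = 3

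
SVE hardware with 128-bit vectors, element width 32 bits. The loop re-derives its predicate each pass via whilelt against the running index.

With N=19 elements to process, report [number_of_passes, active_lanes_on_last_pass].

lane count: 128 div 32 = 4
19 elements at 4/iter → 5 passes, remainder 3 on the last

[iterations, last_vl] = [5, 3]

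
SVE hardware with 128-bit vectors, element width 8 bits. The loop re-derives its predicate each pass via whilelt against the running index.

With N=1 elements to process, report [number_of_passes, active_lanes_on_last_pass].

128-bit reg / 8-bit elem → 16 lanes
iterations = ceil(1/16) = 1; final-pass vl = 1

[iterations, last_vl] = [1, 1]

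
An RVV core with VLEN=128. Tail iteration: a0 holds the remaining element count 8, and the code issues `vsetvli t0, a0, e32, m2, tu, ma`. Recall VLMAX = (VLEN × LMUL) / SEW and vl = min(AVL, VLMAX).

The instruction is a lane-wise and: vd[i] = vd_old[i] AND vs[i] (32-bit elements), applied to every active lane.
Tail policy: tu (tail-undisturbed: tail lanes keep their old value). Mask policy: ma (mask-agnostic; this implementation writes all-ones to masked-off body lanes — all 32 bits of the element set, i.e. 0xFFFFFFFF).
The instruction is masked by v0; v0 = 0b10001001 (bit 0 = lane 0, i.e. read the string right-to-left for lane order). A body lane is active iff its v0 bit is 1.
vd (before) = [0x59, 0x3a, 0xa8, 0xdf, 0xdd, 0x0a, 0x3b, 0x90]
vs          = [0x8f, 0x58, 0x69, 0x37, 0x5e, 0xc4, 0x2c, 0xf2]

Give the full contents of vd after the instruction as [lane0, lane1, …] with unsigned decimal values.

vd = [9, 4294967295, 4294967295, 23, 4294967295, 4294967295, 4294967295, 144]

VLMAX = (128 × 2) / 32 = 8 lanes
AVL=8 ≤ VLMAX=8, so vl = 8
[0] and(0x59,0x8f) = 0x09
[1] mask-off/ones = 0xffffffff
[2] mask-off/ones = 0xffffffff
[3] and(0xdf,0x37) = 0x17
[4] mask-off/ones = 0xffffffff
[5] mask-off/ones = 0xffffffff
[6] mask-off/ones = 0xffffffff
[7] and(0x90,0xf2) = 0x90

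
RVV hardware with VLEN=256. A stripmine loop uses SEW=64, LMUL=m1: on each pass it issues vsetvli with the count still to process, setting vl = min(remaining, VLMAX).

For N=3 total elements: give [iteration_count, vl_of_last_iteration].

[iterations, last_vl] = [1, 3]

VLMAX = VLEN×LMUL/SEW = 256×1/64 = 4
N=3: ⌈3/4⌉ = 1 iters; last vl = 3 − 0×4 = 3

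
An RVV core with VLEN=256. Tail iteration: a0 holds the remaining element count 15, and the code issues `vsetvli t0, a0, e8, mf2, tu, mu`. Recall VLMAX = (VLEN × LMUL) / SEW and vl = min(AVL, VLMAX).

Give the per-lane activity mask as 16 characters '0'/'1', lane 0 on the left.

lanes per group: 256·1/2/8 = 16
vl = min(AVL, VLMAX) = min(15, 16) = 15
bits (lane 0 leftmost): 1111111111111110

predicate = 1111111111111110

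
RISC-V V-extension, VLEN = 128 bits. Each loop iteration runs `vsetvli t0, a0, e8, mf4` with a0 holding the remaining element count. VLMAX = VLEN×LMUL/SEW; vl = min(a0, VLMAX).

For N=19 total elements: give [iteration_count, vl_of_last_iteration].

VLMAX = (128 × 1/4) / 8 = 4 lanes
N=19: ⌈19/4⌉ = 5 iters; last vl = 19 − 4×4 = 3

[iterations, last_vl] = [5, 3]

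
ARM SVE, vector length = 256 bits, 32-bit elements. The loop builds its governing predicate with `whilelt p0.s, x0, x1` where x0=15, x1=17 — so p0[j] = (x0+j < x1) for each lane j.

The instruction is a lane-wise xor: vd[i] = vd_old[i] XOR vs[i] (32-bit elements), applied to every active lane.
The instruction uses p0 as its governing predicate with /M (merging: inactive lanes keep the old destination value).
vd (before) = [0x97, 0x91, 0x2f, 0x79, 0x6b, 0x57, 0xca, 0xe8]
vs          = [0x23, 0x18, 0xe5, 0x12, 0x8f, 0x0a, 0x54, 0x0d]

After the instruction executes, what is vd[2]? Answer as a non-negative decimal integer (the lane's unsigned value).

register lanes = 256/32 = 8
whilelt: lane j active iff 15+j < 17 → j < 2 → 2 active
vd[0] xor(0x97,0x23) -> 0xb4
vd[1] xor(0x91,0x18) -> 0x89
vd[2] tail/keep -> 0x2f
vd[3] tail/keep -> 0x79
vd[4] tail/keep -> 0x6b
vd[5] tail/keep -> 0x57
vd[6] tail/keep -> 0xca
vd[7] tail/keep -> 0xe8

vd[2] = 47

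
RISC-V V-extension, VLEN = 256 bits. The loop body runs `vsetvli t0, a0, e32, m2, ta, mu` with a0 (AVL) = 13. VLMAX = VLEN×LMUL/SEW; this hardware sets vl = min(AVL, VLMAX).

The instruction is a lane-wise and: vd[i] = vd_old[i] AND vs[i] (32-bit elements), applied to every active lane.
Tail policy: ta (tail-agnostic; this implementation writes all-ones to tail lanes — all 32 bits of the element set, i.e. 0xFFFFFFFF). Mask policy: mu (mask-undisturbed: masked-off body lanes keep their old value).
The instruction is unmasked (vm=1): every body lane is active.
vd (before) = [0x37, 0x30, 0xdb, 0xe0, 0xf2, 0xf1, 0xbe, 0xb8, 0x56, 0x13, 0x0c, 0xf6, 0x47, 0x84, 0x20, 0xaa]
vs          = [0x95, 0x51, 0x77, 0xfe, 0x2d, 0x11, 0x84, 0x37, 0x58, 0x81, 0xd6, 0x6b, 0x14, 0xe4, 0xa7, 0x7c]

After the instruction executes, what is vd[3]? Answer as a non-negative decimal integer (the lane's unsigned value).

VLMAX = VLEN×LMUL/SEW = 256×2/32 = 16
vl = min(AVL, VLMAX) = min(13, 16) = 13
  i=0: and(0x37,0x95) → 21
  i=1: and(0x30,0x51) → 16
  i=2: and(0xdb,0x77) → 83
  i=3: and(0xe0,0xfe) → 224
  i=4: and(0xf2,0x2d) → 32
  i=5: and(0xf1,0x11) → 17
  i=6: and(0xbe,0x84) → 132
  i=7: and(0xb8,0x37) → 48
  i=8: and(0x56,0x58) → 80
  i=9: and(0x13,0x81) → 1
  i=10: and(0x0c,0xd6) → 4
  i=11: and(0xf6,0x6b) → 98
  i=12: and(0x47,0x14) → 4
  i=13: tail/ones → 4294967295
  i=14: tail/ones → 4294967295
  i=15: tail/ones → 4294967295

vd[3] = 224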